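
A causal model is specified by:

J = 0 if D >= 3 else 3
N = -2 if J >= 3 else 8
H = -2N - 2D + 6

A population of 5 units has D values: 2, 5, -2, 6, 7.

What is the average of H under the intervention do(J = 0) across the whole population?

The intervention sets J=0 in all 5 units regardless of D. Recomputing H per unit gives -14, -20, -6, -22, -24; average -17.2.

-17.2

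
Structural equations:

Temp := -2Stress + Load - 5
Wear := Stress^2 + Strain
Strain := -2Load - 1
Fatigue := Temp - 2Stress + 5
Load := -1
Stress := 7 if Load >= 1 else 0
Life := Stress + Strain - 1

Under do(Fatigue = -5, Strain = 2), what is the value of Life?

Under do(Fatigue = -5, Strain = 2), each intervened variable's structural equation is replaced by its fixed value.
Stress = 7 if Load >= 1 else 0  [with Load=-1]  = 0
Life = Stress + Strain - 1  [with Stress=0, Strain=2]  = 1

1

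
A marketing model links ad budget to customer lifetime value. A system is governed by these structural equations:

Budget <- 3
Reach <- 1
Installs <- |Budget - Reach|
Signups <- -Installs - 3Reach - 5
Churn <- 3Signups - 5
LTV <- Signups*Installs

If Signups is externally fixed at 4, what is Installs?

Under do(Signups=4), the mechanism Signups <- -Installs - 3Reach - 5 is discarded; Signups is fixed at 4.
Since Installs is not a descendant of the intervened variable, it is unaffected.
Installs = |Budget - Reach|  [with Budget=3, Reach=1]  = 2

2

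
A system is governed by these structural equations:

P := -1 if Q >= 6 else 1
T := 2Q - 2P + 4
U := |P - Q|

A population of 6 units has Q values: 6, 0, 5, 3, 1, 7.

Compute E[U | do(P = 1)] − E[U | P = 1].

1.25

The intervention sets P=1 in all 6 units regardless of Q. Recomputing U per unit gives 5, 1, 4, 2, 0, 6; average 3.
Conditioning on P=1 selects the 4 unit(s) with Q ∈ {0, 5, 3, 1}. Their U values: 1, 4, 2, 0. Mean = 1.75.
Difference = 3 − 1.75 = 1.25.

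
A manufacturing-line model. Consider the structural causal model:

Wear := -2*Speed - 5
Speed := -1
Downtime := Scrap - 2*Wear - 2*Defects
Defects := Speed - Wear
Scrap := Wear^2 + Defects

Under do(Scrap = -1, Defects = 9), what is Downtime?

-13

The joint intervention fixes Scrap = -1, Defects = 9, removing each variable's own equation.
Wear = -2*Speed - 5  [with Speed=-1]  = -3
Downtime = Scrap - 2*Wear - 2*Defects  [with Scrap=-1, Wear=-3, Defects=9]  = -13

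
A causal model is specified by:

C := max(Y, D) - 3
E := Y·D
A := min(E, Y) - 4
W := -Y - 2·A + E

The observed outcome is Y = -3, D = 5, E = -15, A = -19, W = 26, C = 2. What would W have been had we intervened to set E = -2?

15

do(E=-2) replaces the equation E := Y·D with the constant E = -2.
A = min(E, Y) - 4  [with E=-2, Y=-3]  = -7
W = -Y - 2·A + E  [with Y=-3, A=-7, E=-2]  = 15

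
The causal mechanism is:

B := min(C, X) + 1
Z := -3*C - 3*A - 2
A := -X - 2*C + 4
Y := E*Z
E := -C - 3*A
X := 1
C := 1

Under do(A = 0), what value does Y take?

The intervention breaks the incoming arrows to A: A := -X - 2*C + 4 no longer applies, and A = 0.
E = -C - 3*A  [with C=1, A=0]  = -1
Z = -3*C - 3*A - 2  [with C=1, A=0]  = -5
Y = E*Z  [with E=-1, Z=-5]  = 5

5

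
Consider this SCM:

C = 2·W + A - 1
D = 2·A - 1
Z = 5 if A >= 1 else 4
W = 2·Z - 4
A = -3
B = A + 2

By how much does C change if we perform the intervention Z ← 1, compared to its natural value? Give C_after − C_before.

-12

do(Z=1) replaces the equation Z = 5 if A >= 1 else 4 with the constant Z = 1.
W = 2·Z - 4  [with Z=1]  = -2
C = 2·W + A - 1  [with W=-2, A=-3]  = -8
Without intervention: Z = 5 if A >= 1 else 4  [with A=-3]  = 4; W = 2·Z - 4  [with Z=4]  = 4; C = 2·W + A - 1  [with W=4, A=-3]  = 4.
Change = -8 − 4 = -12.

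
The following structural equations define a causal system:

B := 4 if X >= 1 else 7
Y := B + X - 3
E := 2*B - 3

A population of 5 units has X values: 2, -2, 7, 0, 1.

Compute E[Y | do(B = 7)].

The intervention sets B=7 in all 5 units regardless of X. Recomputing Y per unit gives 6, 2, 11, 4, 5; average 5.6.

5.6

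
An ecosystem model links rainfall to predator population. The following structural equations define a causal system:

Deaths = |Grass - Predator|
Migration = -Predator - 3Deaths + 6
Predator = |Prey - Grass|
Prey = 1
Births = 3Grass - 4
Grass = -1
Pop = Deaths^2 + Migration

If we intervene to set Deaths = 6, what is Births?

-7

The intervention breaks the incoming arrows to Deaths: Deaths = |Grass - Predator| no longer applies, and Deaths = 6.
Since Births is not a descendant of the intervened variable, it is unaffected.
Births = 3Grass - 4  [with Grass=-1]  = -7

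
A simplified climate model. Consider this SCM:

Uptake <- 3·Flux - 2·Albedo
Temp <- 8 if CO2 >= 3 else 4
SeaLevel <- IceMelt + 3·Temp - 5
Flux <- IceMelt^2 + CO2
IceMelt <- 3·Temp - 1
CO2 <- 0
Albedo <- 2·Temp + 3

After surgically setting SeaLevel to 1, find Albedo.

11

The intervention breaks the incoming arrows to SeaLevel: SeaLevel <- IceMelt + 3·Temp - 5 no longer applies, and SeaLevel = 1.
Since Albedo is not a descendant of the intervened variable, it is unaffected.
Temp = 8 if CO2 >= 3 else 4  [with CO2=0]  = 4
Albedo = 2·Temp + 3  [with Temp=4]  = 11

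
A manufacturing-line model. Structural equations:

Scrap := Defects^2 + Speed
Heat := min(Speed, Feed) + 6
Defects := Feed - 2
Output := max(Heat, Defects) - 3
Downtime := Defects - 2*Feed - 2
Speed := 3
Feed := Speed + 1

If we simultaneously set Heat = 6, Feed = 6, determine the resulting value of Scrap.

19

Setting Heat = 6, Feed = 6 by intervention discards those variables' equations.
Defects = Feed - 2  [with Feed=6]  = 4
Scrap = Defects^2 + Speed  [with Defects=4, Speed=3]  = 19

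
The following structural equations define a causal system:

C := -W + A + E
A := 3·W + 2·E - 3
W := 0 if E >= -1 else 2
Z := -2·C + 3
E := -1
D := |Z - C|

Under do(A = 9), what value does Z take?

do(A=9) replaces the equation A := 3·W + 2·E - 3 with the constant A = 9.
W = 0 if E >= -1 else 2  [with E=-1]  = 0
C = -W + A + E  [with W=0, A=9, E=-1]  = 8
Z = -2·C + 3  [with C=8]  = -13

-13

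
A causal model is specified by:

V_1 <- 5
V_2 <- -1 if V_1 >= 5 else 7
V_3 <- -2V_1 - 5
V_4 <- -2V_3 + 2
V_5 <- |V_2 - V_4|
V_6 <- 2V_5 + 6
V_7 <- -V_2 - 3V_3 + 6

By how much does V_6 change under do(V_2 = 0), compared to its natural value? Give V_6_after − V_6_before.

-2

Under do(V_2=0), the mechanism V_2 <- -1 if V_1 >= 5 else 7 is discarded; V_2 is fixed at 0.
V_3 = -2V_1 - 5  [with V_1=5]  = -15
V_4 = -2V_3 + 2  [with V_3=-15]  = 32
V_5 = |V_2 - V_4|  [with V_2=0, V_4=32]  = 32
V_6 = 2V_5 + 6  [with V_5=32]  = 70
Without intervention: V_2 = -1 if V_1 >= 5 else 7  [with V_1=5]  = -1; V_3 = -2V_1 - 5  [with V_1=5]  = -15; V_4 = -2V_3 + 2  [with V_3=-15]  = 32; V_5 = |V_2 - V_4|  [with V_2=-1, V_4=32]  = 33; V_6 = 2V_5 + 6  [with V_5=33]  = 72.
Change = 70 − 72 = -2.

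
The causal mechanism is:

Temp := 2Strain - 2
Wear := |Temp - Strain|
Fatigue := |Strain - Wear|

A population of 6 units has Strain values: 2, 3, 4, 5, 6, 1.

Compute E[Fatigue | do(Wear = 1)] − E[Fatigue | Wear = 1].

1.5

Under do(Wear=1), Wear's equation is replaced by Wear=1 for every unit. Per-unit Fatigue: 1, 2, 3, 4, 5, 0. Mean = 2.5.
Observing Wear=1 restricts to units where Wear's equation naturally yields 1: Strain ∈ {3, 1}. In that subpopulation Fatigue = 2, 0, mean 1.
Difference = 2.5 − 1 = 1.5.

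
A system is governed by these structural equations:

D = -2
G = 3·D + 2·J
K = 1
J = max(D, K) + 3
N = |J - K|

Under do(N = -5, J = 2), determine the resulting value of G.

Under do(N = -5, J = 2), each intervened variable's structural equation is replaced by its fixed value.
G = 3·D + 2·J  [with D=-2, J=2]  = -2

-2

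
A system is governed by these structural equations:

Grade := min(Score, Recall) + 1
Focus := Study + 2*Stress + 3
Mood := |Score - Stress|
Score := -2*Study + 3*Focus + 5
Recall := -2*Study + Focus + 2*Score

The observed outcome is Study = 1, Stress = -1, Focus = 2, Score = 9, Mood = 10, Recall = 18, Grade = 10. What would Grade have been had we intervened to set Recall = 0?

Intervening sets Recall = 0 and removes its equation (Recall := -2*Study + Focus + 2*Score).
Focus = Study + 2*Stress + 3  [with Study=1, Stress=-1]  = 2
Score = -2*Study + 3*Focus + 5  [with Study=1, Focus=2]  = 9
Grade = min(Score, Recall) + 1  [with Score=9, Recall=0]  = 1

1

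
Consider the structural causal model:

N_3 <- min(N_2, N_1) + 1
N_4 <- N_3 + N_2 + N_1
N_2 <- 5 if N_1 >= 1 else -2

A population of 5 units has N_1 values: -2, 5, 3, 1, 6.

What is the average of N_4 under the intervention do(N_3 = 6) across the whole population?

do(N_3=6) breaks N_3's dependence on N_1. With N_3=6 fixed, N_4 across the units is 2, 16, 14, 12, 17, mean 12.2.

12.2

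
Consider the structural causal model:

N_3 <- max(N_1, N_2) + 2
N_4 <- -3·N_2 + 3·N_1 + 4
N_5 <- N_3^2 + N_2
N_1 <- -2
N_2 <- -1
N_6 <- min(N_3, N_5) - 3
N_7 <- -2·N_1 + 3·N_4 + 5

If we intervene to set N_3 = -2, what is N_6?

The intervention breaks the incoming arrows to N_3: N_3 <- max(N_1, N_2) + 2 no longer applies, and N_3 = -2.
N_5 = N_3^2 + N_2  [with N_3=-2, N_2=-1]  = 3
N_6 = min(N_3, N_5) - 3  [with N_3=-2, N_5=3]  = -5

-5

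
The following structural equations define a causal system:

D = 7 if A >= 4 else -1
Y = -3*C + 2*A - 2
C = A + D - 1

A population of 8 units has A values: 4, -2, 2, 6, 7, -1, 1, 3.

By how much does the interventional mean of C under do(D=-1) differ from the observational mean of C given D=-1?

do(D=-1) breaks D's dependence on A. With D=-1 fixed, C across the units is 2, -4, 0, 4, 5, -3, -1, 1, mean 0.5.
E[C|D=-1] averages over only the 5 units with D=-1 (A = -2, 2, -1, 1, 3): C = -4, 0, -3, -1, 1, mean -1.4.
Difference = 0.5 − (-1.4) = 1.9.

1.9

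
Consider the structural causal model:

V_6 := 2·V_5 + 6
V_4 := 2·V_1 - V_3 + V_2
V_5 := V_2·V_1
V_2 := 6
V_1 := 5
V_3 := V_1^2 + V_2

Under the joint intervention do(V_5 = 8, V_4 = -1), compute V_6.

22

Setting V_5 = 8, V_4 = -1 by intervention discards those variables' equations.
V_6 = 2·V_5 + 6  [with V_5=8]  = 22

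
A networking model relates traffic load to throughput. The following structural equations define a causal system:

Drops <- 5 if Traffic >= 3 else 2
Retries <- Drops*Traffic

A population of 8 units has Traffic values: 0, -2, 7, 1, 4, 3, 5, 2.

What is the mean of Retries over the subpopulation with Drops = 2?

0.5

E[Retries|Drops=2] averages over only the 4 units with Drops=2 (Traffic = 0, -2, 1, 2): Retries = 0, -4, 2, 4, mean 0.5.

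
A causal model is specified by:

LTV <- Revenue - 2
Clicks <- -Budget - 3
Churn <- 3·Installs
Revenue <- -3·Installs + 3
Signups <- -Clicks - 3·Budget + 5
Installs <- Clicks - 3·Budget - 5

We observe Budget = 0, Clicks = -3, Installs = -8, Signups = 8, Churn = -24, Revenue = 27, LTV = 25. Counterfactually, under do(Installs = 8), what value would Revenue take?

-21

The intervention breaks the incoming arrows to Installs: Installs <- Clicks - 3·Budget - 5 no longer applies, and Installs = 8.
Revenue = -3·Installs + 3  [with Installs=8]  = -21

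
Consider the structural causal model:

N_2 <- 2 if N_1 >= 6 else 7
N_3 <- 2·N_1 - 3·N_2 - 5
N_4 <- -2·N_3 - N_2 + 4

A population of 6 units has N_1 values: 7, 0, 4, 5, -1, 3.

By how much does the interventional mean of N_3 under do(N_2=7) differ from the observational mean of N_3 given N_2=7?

do(N_2=7) breaks N_2's dependence on N_1. With N_2=7 fixed, N_3 across the units is -12, -26, -18, -16, -28, -20, mean -20.
E[N_3|N_2=7] averages over only the 5 units with N_2=7 (N_1 = 0, 4, 5, -1, 3): N_3 = -26, -18, -16, -28, -20, mean -21.6.
Difference = -20 − (-21.6) = 1.6.

1.6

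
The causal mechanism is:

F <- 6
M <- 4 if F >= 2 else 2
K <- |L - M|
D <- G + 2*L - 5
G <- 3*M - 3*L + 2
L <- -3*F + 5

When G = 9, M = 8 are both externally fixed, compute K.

The joint intervention fixes G = 9, M = 8, removing each variable's own equation.
L = -3*F + 5  [with F=6]  = -13
K = |L - M|  [with L=-13, M=8]  = 21

21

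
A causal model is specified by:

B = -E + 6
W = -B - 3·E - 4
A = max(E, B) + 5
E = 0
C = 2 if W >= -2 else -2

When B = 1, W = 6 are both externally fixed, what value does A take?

Under do(B = 1, W = 6), each intervened variable's structural equation is replaced by its fixed value.
A = max(E, B) + 5  [with E=0, B=1]  = 6

6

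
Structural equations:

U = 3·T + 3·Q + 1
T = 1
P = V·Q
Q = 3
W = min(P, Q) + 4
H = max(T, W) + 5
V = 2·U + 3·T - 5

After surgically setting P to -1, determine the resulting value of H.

Under do(P=-1), the mechanism P = V·Q is discarded; P is fixed at -1.
W = min(P, Q) + 4  [with P=-1, Q=3]  = 3
H = max(T, W) + 5  [with T=1, W=3]  = 8

8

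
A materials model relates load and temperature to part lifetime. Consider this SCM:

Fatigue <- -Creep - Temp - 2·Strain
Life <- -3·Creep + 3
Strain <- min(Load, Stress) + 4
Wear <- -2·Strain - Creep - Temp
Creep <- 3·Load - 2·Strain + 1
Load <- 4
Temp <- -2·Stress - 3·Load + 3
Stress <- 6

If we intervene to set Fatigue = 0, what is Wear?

Intervening sets Fatigue = 0 and removes its equation (Fatigue <- -Creep - Temp - 2·Strain).
Since Wear is not a descendant of the intervened variable, it is unaffected.
Strain = min(Load, Stress) + 4  [with Load=4, Stress=6]  = 8
Temp = -2·Stress - 3·Load + 3  [with Stress=6, Load=4]  = -21
Creep = 3·Load - 2·Strain + 1  [with Load=4, Strain=8]  = -3
Wear = -2·Strain - Creep - Temp  [with Strain=8, Creep=-3, Temp=-21]  = 8

8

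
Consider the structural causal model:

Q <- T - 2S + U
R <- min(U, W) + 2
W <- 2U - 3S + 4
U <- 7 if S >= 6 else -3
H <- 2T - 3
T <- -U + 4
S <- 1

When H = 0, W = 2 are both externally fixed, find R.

Setting H = 0, W = 2 by intervention discards those variables' equations.
U = 7 if S >= 6 else -3  [with S=1]  = -3
R = min(U, W) + 2  [with U=-3, W=2]  = -1

-1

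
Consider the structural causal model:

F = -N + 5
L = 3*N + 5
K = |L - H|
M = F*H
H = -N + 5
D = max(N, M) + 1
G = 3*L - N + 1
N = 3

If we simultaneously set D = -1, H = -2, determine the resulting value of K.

16

The joint intervention fixes D = -1, H = -2, removing each variable's own equation.
L = 3*N + 5  [with N=3]  = 14
K = |L - H|  [with L=14, H=-2]  = 16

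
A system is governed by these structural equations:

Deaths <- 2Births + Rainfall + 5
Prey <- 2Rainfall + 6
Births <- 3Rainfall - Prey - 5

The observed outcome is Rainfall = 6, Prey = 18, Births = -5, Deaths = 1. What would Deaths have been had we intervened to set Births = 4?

19

The intervention breaks the incoming arrows to Births: Births <- 3Rainfall - Prey - 5 no longer applies, and Births = 4.
Deaths = 2Births + Rainfall + 5  [with Births=4, Rainfall=6]  = 19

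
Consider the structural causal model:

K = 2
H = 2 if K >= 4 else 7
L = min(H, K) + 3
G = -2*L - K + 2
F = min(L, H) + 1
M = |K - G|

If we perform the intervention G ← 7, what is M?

5

Under do(G=7), the mechanism G = -2*L - K + 2 is discarded; G is fixed at 7.
M = |K - G|  [with K=2, G=7]  = 5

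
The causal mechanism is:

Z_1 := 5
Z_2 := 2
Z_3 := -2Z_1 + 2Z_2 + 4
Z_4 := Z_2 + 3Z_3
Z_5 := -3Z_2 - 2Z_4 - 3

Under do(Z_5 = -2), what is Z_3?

-2

do(Z_5=-2) replaces the equation Z_5 := -3Z_2 - 2Z_4 - 3 with the constant Z_5 = -2.
Z_3 is not downstream of the intervention, so its value is determined by the original equations.
Z_3 = -2Z_1 + 2Z_2 + 4  [with Z_1=5, Z_2=2]  = -2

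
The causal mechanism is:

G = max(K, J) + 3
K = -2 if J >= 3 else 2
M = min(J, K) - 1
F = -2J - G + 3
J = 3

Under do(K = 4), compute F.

Under do(K=4), the mechanism K = -2 if J >= 3 else 2 is discarded; K is fixed at 4.
G = max(K, J) + 3  [with K=4, J=3]  = 7
F = -2J - G + 3  [with J=3, G=7]  = -10

-10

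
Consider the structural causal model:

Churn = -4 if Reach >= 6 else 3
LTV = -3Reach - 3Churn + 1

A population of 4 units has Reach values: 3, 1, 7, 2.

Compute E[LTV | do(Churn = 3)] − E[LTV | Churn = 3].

-3.75

Every unit gets Churn=3 under the intervention. LTV values become -17, -11, -29, -14; E[LTV|do(Churn=3)] = -17.75.
Observing Churn=3 restricts to units where Churn's equation naturally yields 3: Reach ∈ {3, 1, 2}. In that subpopulation LTV = -17, -11, -14, mean -14.
Difference = -17.75 − (-14) = -3.75.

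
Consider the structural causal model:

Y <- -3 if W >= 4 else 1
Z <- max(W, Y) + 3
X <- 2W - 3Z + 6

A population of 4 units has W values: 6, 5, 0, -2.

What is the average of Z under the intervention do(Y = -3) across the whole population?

Every unit gets Y=-3 under the intervention. Z values become 9, 8, 3, 1; E[Z|do(Y=-3)] = 5.25.

5.25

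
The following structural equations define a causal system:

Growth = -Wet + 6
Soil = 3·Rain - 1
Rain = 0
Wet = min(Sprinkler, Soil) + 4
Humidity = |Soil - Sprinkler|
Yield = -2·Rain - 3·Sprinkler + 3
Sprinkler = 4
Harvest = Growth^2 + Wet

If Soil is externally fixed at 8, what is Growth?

do(Soil=8) replaces the equation Soil = 3·Rain - 1 with the constant Soil = 8.
Wet = min(Sprinkler, Soil) + 4  [with Sprinkler=4, Soil=8]  = 8
Growth = -Wet + 6  [with Wet=8]  = -2

-2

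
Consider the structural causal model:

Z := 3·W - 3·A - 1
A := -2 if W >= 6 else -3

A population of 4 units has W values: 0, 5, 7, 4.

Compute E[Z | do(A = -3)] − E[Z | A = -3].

The intervention sets A=-3 in all 4 units regardless of W. Recomputing Z per unit gives 8, 23, 29, 20; average 20.
E[Z|A=-3] averages over only the 3 units with A=-3 (W = 0, 5, 4): Z = 8, 23, 20, mean 17.
Difference = 20 − 17 = 3.

3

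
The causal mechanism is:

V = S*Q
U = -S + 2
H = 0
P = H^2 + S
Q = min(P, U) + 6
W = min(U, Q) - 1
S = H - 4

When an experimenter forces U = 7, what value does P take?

Under do(U=7), the mechanism U = -S + 2 is discarded; U is fixed at 7.
Since P is not a descendant of the intervened variable, it is unaffected.
S = H - 4  [with H=0]  = -4
P = H^2 + S  [with H=0, S=-4]  = -4

-4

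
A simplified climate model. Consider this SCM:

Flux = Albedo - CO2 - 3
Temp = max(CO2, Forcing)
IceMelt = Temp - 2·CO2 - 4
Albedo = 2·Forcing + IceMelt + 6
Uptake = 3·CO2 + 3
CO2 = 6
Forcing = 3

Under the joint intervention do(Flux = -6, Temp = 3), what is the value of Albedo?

-1

Under do(Flux = -6, Temp = 3), each intervened variable's structural equation is replaced by its fixed value.
IceMelt = Temp - 2·CO2 - 4  [with Temp=3, CO2=6]  = -13
Albedo = 2·Forcing + IceMelt + 6  [with Forcing=3, IceMelt=-13]  = -1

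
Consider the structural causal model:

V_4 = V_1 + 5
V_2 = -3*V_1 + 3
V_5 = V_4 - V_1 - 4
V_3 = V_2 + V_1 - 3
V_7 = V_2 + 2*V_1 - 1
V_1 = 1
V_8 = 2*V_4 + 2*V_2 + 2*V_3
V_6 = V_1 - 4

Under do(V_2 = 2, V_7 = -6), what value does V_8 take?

16

Under do(V_2 = 2, V_7 = -6), each intervened variable's structural equation is replaced by its fixed value.
V_3 = V_2 + V_1 - 3  [with V_2=2, V_1=1]  = 0
V_4 = V_1 + 5  [with V_1=1]  = 6
V_8 = 2*V_4 + 2*V_2 + 2*V_3  [with V_4=6, V_2=2, V_3=0]  = 16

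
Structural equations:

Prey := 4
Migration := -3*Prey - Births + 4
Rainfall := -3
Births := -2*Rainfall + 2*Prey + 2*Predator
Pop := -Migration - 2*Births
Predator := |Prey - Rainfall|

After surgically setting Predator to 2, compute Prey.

4

Under do(Predator=2), the mechanism Predator := |Prey - Rainfall| is discarded; Predator is fixed at 2.
Since Prey is not a descendant of the intervened variable, it is unaffected.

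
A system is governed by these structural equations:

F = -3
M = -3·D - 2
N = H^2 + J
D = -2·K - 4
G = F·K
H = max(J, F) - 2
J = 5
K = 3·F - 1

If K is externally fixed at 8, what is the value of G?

do(K=8) replaces the equation K = 3·F - 1 with the constant K = 8.
G = F·K  [with F=-3, K=8]  = -24

-24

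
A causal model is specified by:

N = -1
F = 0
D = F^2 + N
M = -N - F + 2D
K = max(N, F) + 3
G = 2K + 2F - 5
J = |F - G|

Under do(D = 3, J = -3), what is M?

7

The joint intervention fixes D = 3, J = -3, removing each variable's own equation.
M = -N - F + 2D  [with N=-1, F=0, D=3]  = 7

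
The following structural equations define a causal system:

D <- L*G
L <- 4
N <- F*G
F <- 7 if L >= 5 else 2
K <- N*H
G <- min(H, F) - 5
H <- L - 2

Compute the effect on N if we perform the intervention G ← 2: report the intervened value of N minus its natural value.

10

Under do(G=2), the mechanism G <- min(H, F) - 5 is discarded; G is fixed at 2.
F = 7 if L >= 5 else 2  [with L=4]  = 2
N = F*G  [with F=2, G=2]  = 4
Without intervention: F = 7 if L >= 5 else 2  [with L=4]  = 2; H = L - 2  [with L=4]  = 2; G = min(H, F) - 5  [with H=2, F=2]  = -3; N = F*G  [with F=2, G=-3]  = -6.
Change = 4 − (-6) = 10.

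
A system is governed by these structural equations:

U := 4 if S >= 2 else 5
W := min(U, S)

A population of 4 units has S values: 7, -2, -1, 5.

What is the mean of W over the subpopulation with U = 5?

-1.5

E[W|U=5] averages over only the 2 units with U=5 (S = -2, -1): W = -2, -1, mean -1.5.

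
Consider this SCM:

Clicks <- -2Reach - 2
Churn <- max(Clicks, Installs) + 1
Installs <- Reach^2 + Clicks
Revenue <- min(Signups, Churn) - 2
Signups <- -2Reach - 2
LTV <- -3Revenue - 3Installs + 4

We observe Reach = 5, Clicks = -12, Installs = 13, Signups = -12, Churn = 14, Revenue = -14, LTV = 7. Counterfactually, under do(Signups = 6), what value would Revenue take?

4

Under do(Signups=6), the mechanism Signups <- -2Reach - 2 is discarded; Signups is fixed at 6.
Clicks = -2Reach - 2  [with Reach=5]  = -12
Installs = Reach^2 + Clicks  [with Reach=5, Clicks=-12]  = 13
Churn = max(Clicks, Installs) + 1  [with Clicks=-12, Installs=13]  = 14
Revenue = min(Signups, Churn) - 2  [with Signups=6, Churn=14]  = 4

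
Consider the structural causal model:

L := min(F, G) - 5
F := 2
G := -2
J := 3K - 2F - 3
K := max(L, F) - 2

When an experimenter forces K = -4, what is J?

Intervening sets K = -4 and removes its equation (K := max(L, F) - 2).
J = 3K - 2F - 3  [with K=-4, F=2]  = -19

-19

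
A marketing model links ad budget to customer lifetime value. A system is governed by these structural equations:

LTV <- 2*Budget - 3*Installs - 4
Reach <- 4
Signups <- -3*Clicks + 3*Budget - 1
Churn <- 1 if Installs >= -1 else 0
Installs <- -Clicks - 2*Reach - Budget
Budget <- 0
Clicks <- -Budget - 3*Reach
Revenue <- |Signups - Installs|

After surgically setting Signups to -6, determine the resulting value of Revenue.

10

Under do(Signups=-6), the mechanism Signups <- -3*Clicks + 3*Budget - 1 is discarded; Signups is fixed at -6.
Clicks = -Budget - 3*Reach  [with Budget=0, Reach=4]  = -12
Installs = -Clicks - 2*Reach - Budget  [with Clicks=-12, Reach=4, Budget=0]  = 4
Revenue = |Signups - Installs|  [with Signups=-6, Installs=4]  = 10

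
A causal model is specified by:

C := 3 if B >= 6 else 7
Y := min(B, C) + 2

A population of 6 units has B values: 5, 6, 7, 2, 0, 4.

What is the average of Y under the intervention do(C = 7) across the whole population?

do(C=7) breaks C's dependence on B. With C=7 fixed, Y across the units is 7, 8, 9, 4, 2, 6, mean 6.

6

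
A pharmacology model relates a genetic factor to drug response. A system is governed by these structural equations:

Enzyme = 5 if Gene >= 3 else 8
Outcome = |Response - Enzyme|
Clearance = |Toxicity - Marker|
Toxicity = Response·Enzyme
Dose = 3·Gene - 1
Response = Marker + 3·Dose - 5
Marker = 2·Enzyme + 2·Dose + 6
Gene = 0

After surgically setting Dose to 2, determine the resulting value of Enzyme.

The intervention breaks the incoming arrows to Dose: Dose = 3·Gene - 1 no longer applies, and Dose = 2.
Since Enzyme is not a descendant of the intervened variable, it is unaffected.
Enzyme = 5 if Gene >= 3 else 8  [with Gene=0]  = 8

8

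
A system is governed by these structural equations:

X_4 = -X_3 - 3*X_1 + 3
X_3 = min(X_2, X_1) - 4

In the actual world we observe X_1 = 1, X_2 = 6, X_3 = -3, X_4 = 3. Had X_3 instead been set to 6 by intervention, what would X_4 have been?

The intervention breaks the incoming arrows to X_3: X_3 = min(X_2, X_1) - 4 no longer applies, and X_3 = 6.
X_4 = -X_3 - 3*X_1 + 3  [with X_3=6, X_1=1]  = -6

-6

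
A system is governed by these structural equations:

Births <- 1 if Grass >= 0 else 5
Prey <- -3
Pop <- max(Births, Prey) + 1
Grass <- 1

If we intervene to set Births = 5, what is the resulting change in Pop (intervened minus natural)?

The intervention breaks the incoming arrows to Births: Births <- 1 if Grass >= 0 else 5 no longer applies, and Births = 5.
Pop = max(Births, Prey) + 1  [with Births=5, Prey=-3]  = 6
Without intervention: Births = 1 if Grass >= 0 else 5  [with Grass=1]  = 1; Pop = max(Births, Prey) + 1  [with Births=1, Prey=-3]  = 2.
Change = 6 − 2 = 4.

4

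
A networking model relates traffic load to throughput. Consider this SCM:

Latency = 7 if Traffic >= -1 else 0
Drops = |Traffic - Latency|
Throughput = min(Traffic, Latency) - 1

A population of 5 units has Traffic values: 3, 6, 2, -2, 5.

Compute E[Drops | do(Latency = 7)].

4.2

Under do(Latency=7), Latency's equation is replaced by Latency=7 for every unit. Per-unit Drops: 4, 1, 5, 9, 2. Mean = 4.2.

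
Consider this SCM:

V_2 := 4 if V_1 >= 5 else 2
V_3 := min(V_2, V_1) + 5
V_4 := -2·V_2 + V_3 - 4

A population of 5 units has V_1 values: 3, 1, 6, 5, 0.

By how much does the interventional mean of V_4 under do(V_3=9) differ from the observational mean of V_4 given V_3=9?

do(V_3=9) breaks V_3's dependence on V_1. With V_3=9 fixed, V_4 across the units is 1, 1, -3, -3, 1, mean -0.6.
Observing V_3=9 restricts to units where V_3's equation naturally yields 9: V_1 ∈ {6, 5}. In that subpopulation V_4 = -3, -3, mean -3.
Difference = -0.6 − (-3) = 2.4.

2.4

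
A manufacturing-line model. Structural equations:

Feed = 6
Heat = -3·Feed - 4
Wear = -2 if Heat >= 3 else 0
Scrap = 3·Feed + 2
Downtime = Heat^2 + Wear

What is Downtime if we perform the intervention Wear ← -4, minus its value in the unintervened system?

do(Wear=-4) replaces the equation Wear = -2 if Heat >= 3 else 0 with the constant Wear = -4.
Heat = -3·Feed - 4  [with Feed=6]  = -22
Downtime = Heat^2 + Wear  [with Heat=-22, Wear=-4]  = 480
Without intervention: Heat = -3·Feed - 4  [with Feed=6]  = -22; Wear = -2 if Heat >= 3 else 0  [with Heat=-22]  = 0; Downtime = Heat^2 + Wear  [with Heat=-22, Wear=0]  = 484.
Change = 480 − 484 = -4.

-4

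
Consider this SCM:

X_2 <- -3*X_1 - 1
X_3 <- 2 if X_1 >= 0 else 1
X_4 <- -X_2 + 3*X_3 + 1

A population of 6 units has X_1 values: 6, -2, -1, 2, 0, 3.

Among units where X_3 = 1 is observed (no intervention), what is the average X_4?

Observing X_3=1 restricts to units where X_3's equation naturally yields 1: X_1 ∈ {-2, -1}. In that subpopulation X_4 = -1, 2, mean 0.5.

0.5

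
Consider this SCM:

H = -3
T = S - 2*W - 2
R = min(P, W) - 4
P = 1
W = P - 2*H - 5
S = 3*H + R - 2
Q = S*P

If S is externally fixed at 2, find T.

The intervention breaks the incoming arrows to S: S = 3*H + R - 2 no longer applies, and S = 2.
W = P - 2*H - 5  [with P=1, H=-3]  = 2
T = S - 2*W - 2  [with S=2, W=2]  = -4

-4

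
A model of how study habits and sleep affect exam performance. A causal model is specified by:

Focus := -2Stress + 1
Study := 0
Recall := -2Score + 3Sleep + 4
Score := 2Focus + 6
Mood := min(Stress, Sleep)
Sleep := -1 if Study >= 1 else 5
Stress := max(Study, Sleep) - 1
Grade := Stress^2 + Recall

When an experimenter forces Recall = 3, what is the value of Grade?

do(Recall=3) replaces the equation Recall := -2Score + 3Sleep + 4 with the constant Recall = 3.
Sleep = -1 if Study >= 1 else 5  [with Study=0]  = 5
Stress = max(Study, Sleep) - 1  [with Study=0, Sleep=5]  = 4
Grade = Stress^2 + Recall  [with Stress=4, Recall=3]  = 19

19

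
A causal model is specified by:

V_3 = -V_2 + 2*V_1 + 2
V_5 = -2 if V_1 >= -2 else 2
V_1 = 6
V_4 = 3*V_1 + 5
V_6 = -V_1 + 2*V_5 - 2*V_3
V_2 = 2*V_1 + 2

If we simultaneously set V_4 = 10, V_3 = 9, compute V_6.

-28

The joint intervention fixes V_4 = 10, V_3 = 9, removing each variable's own equation.
V_5 = -2 if V_1 >= -2 else 2  [with V_1=6]  = -2
V_6 = -V_1 + 2*V_5 - 2*V_3  [with V_1=6, V_5=-2, V_3=9]  = -28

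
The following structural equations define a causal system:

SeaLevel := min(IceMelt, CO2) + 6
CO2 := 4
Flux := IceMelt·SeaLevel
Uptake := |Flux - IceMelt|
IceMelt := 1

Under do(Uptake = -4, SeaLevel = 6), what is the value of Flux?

Under do(Uptake = -4, SeaLevel = 6), each intervened variable's structural equation is replaced by its fixed value.
Flux = IceMelt·SeaLevel  [with IceMelt=1, SeaLevel=6]  = 6

6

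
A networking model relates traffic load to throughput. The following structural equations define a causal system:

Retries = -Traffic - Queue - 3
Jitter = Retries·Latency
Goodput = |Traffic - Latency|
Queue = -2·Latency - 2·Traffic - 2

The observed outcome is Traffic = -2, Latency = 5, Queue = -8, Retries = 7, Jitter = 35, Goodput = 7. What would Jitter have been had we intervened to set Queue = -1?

do(Queue=-1) replaces the equation Queue = -2·Latency - 2·Traffic - 2 with the constant Queue = -1.
Retries = -Traffic - Queue - 3  [with Traffic=-2, Queue=-1]  = 0
Jitter = Retries·Latency  [with Retries=0, Latency=5]  = 0

0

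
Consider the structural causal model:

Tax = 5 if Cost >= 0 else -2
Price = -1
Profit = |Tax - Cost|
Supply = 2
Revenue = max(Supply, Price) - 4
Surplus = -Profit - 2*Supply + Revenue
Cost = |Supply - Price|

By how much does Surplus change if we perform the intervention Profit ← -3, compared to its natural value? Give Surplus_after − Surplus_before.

5

Intervening sets Profit = -3 and removes its equation (Profit = |Tax - Cost|).
Revenue = max(Supply, Price) - 4  [with Supply=2, Price=-1]  = -2
Surplus = -Profit - 2*Supply + Revenue  [with Profit=-3, Supply=2, Revenue=-2]  = -3
Without intervention: Cost = |Supply - Price|  [with Supply=2, Price=-1]  = 3; Revenue = max(Supply, Price) - 4  [with Supply=2, Price=-1]  = -2; Tax = 5 if Cost >= 0 else -2  [with Cost=3]  = 5; Profit = |Tax - Cost|  [with Tax=5, Cost=3]  = 2; Surplus = -Profit - 2*Supply + Revenue  [with Profit=2, Supply=2, Revenue=-2]  = -8.
Change = -3 − (-8) = 5.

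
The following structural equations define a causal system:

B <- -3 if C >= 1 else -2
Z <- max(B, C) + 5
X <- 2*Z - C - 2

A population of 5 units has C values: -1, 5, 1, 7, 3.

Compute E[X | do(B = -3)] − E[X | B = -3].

-1

Every unit gets B=-3 under the intervention. X values become 7, 13, 9, 15, 11; E[X|do(B=-3)] = 11.
Observing B=-3 restricts to units where B's equation naturally yields -3: C ∈ {5, 1, 7, 3}. In that subpopulation X = 13, 9, 15, 11, mean 12.
Difference = 11 − 12 = -1.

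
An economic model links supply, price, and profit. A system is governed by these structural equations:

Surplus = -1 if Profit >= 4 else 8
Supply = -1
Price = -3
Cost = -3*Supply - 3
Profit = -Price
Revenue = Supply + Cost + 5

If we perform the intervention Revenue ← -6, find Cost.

0

Under do(Revenue=-6), the mechanism Revenue = Supply + Cost + 5 is discarded; Revenue is fixed at -6.
Since Cost is not a descendant of the intervened variable, it is unaffected.
Cost = -3*Supply - 3  [with Supply=-1]  = 0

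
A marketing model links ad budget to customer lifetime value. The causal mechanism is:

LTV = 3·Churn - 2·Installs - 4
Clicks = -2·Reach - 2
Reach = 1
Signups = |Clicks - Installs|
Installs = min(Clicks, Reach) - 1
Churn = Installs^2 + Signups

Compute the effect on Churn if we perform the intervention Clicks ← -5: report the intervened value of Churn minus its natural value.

11

do(Clicks=-5) replaces the equation Clicks = -2·Reach - 2 with the constant Clicks = -5.
Installs = min(Clicks, Reach) - 1  [with Clicks=-5, Reach=1]  = -6
Signups = |Clicks - Installs|  [with Clicks=-5, Installs=-6]  = 1
Churn = Installs^2 + Signups  [with Installs=-6, Signups=1]  = 37
Without intervention: Clicks = -2·Reach - 2  [with Reach=1]  = -4; Installs = min(Clicks, Reach) - 1  [with Clicks=-4, Reach=1]  = -5; Signups = |Clicks - Installs|  [with Clicks=-4, Installs=-5]  = 1; Churn = Installs^2 + Signups  [with Installs=-5, Signups=1]  = 26.
Change = 37 − 26 = 11.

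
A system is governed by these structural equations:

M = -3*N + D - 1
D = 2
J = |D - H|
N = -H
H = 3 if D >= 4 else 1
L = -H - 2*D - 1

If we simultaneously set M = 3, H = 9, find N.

-9

The joint intervention fixes M = 3, H = 9, removing each variable's own equation.
N = -H  [with H=9]  = -9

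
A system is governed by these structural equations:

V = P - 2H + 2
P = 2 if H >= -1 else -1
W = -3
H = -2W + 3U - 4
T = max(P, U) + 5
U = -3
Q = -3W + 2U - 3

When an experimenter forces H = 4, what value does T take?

The intervention breaks the incoming arrows to H: H = -2W + 3U - 4 no longer applies, and H = 4.
P = 2 if H >= -1 else -1  [with H=4]  = 2
T = max(P, U) + 5  [with P=2, U=-3]  = 7

7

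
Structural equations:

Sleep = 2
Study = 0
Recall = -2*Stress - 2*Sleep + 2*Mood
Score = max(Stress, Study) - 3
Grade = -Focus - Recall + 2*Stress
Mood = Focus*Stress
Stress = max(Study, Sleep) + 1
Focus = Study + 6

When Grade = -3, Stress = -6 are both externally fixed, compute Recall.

-64

Under do(Grade = -3, Stress = -6), each intervened variable's structural equation is replaced by its fixed value.
Focus = Study + 6  [with Study=0]  = 6
Mood = Focus*Stress  [with Focus=6, Stress=-6]  = -36
Recall = -2*Stress - 2*Sleep + 2*Mood  [with Stress=-6, Sleep=2, Mood=-36]  = -64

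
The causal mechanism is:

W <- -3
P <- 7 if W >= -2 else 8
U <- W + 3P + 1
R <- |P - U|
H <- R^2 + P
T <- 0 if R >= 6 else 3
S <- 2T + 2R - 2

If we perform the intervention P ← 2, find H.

6

do(P=2) replaces the equation P <- 7 if W >= -2 else 8 with the constant P = 2.
U = W + 3P + 1  [with W=-3, P=2]  = 4
R = |P - U|  [with P=2, U=4]  = 2
H = R^2 + P  [with R=2, P=2]  = 6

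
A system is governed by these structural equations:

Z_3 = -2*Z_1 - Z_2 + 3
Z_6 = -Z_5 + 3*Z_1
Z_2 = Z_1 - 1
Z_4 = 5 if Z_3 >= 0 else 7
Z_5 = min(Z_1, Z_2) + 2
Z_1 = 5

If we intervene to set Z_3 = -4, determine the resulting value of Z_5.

do(Z_3=-4) replaces the equation Z_3 = -2*Z_1 - Z_2 + 3 with the constant Z_3 = -4.
Z_5 is not downstream of the intervention, so its value is determined by the original equations.
Z_2 = Z_1 - 1  [with Z_1=5]  = 4
Z_5 = min(Z_1, Z_2) + 2  [with Z_1=5, Z_2=4]  = 6

6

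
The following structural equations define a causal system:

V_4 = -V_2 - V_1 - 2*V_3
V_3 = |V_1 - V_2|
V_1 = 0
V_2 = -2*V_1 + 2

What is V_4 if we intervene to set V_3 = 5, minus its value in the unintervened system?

The intervention breaks the incoming arrows to V_3: V_3 = |V_1 - V_2| no longer applies, and V_3 = 5.
V_2 = -2*V_1 + 2  [with V_1=0]  = 2
V_4 = -V_2 - V_1 - 2*V_3  [with V_2=2, V_1=0, V_3=5]  = -12
Without intervention: V_2 = -2*V_1 + 2  [with V_1=0]  = 2; V_3 = |V_1 - V_2|  [with V_1=0, V_2=2]  = 2; V_4 = -V_2 - V_1 - 2*V_3  [with V_2=2, V_1=0, V_3=2]  = -6.
Change = -12 − (-6) = -6.

-6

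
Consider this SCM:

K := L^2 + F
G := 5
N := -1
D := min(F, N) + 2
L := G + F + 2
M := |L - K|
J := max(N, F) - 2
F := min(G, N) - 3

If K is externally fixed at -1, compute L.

do(K=-1) replaces the equation K := L^2 + F with the constant K = -1.
Since L is not a descendant of the intervened variable, it is unaffected.
F = min(G, N) - 3  [with G=5, N=-1]  = -4
L = G + F + 2  [with G=5, F=-4]  = 3

3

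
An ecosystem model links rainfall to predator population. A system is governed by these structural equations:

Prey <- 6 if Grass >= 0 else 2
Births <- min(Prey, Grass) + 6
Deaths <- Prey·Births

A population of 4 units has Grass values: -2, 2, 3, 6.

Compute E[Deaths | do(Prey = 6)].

Under do(Prey=6), Prey's equation is replaced by Prey=6 for every unit. Per-unit Deaths: 24, 48, 54, 72. Mean = 49.5.

49.5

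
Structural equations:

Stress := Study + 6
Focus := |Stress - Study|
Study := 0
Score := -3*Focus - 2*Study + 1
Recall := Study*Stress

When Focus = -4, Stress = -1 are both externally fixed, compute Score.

The joint intervention fixes Focus = -4, Stress = -1, removing each variable's own equation.
Score = -3*Focus - 2*Study + 1  [with Focus=-4, Study=0]  = 13

13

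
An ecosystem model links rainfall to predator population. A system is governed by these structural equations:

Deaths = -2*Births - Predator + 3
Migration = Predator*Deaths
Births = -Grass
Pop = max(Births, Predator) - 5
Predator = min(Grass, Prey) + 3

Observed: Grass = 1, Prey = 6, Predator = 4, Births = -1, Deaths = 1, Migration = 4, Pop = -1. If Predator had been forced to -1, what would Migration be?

-6

The intervention breaks the incoming arrows to Predator: Predator = min(Grass, Prey) + 3 no longer applies, and Predator = -1.
Births = -Grass  [with Grass=1]  = -1
Deaths = -2*Births - Predator + 3  [with Births=-1, Predator=-1]  = 6
Migration = Predator*Deaths  [with Predator=-1, Deaths=6]  = -6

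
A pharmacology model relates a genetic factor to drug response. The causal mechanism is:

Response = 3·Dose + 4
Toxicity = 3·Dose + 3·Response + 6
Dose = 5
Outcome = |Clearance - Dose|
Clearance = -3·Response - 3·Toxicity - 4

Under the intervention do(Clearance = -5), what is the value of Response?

19

The intervention breaks the incoming arrows to Clearance: Clearance = -3·Response - 3·Toxicity - 4 no longer applies, and Clearance = -5.
Since Response is not a descendant of the intervened variable, it is unaffected.
Response = 3·Dose + 4  [with Dose=5]  = 19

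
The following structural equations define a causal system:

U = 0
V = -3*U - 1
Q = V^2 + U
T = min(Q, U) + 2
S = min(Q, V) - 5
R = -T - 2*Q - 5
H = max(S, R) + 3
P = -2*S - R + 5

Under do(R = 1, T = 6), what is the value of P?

Under do(R = 1, T = 6), each intervened variable's structural equation is replaced by its fixed value.
V = -3*U - 1  [with U=0]  = -1
Q = V^2 + U  [with V=-1, U=0]  = 1
S = min(Q, V) - 5  [with Q=1, V=-1]  = -6
P = -2*S - R + 5  [with S=-6, R=1]  = 16

16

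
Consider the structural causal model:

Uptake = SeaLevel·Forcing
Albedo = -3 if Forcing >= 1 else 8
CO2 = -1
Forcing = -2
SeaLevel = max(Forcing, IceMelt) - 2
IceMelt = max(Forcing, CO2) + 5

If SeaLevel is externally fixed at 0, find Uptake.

0

The intervention breaks the incoming arrows to SeaLevel: SeaLevel = max(Forcing, IceMelt) - 2 no longer applies, and SeaLevel = 0.
Uptake = SeaLevel·Forcing  [with SeaLevel=0, Forcing=-2]  = 0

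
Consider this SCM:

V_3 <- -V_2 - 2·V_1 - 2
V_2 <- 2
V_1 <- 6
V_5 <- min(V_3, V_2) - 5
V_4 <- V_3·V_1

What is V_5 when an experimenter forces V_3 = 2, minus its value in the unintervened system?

do(V_3=2) replaces the equation V_3 <- -V_2 - 2·V_1 - 2 with the constant V_3 = 2.
V_5 = min(V_3, V_2) - 5  [with V_3=2, V_2=2]  = -3
Without intervention: V_3 = -V_2 - 2·V_1 - 2  [with V_2=2, V_1=6]  = -16; V_5 = min(V_3, V_2) - 5  [with V_3=-16, V_2=2]  = -21.
Change = -3 − (-21) = 18.

18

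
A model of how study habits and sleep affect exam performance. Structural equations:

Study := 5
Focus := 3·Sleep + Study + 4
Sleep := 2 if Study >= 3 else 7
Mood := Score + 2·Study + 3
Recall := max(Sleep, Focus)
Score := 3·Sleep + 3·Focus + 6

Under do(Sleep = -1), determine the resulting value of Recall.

6

Under do(Sleep=-1), the mechanism Sleep := 2 if Study >= 3 else 7 is discarded; Sleep is fixed at -1.
Focus = 3·Sleep + Study + 4  [with Sleep=-1, Study=5]  = 6
Recall = max(Sleep, Focus)  [with Sleep=-1, Focus=6]  = 6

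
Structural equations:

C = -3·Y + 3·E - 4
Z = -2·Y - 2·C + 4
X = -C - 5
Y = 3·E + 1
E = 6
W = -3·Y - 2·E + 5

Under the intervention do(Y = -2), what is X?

Under do(Y=-2), the mechanism Y = 3·E + 1 is discarded; Y is fixed at -2.
C = -3·Y + 3·E - 4  [with Y=-2, E=6]  = 20
X = -C - 5  [with C=20]  = -25

-25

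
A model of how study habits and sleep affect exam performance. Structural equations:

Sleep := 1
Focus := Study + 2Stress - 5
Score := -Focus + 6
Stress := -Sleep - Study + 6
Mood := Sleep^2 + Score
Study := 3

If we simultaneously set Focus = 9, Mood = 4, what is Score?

-3

Setting Focus = 9, Mood = 4 by intervention discards those variables' equations.
Score = -Focus + 6  [with Focus=9]  = -3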